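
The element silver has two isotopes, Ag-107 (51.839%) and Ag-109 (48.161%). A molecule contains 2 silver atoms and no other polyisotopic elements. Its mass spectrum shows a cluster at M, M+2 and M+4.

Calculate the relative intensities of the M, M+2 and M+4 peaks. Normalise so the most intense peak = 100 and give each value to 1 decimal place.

53.8 : 100.0 : 46.5

Each Ag atom is independently Ag-107 (p = 0.51839) or Ag-109 (q = 0.48161); the cluster is the binomial expansion (p + q)^2.
P(M) = 0.51839^2 = 0.268728
P(M+2) = 2 × 0.51839^1 × 0.48161^1 = 0.499324
P(M+4) = 0.48161^2 = 0.231948
The M+2 peak is largest (0.499324); scaling to 100 gives 53.8 : 100.0 : 46.5.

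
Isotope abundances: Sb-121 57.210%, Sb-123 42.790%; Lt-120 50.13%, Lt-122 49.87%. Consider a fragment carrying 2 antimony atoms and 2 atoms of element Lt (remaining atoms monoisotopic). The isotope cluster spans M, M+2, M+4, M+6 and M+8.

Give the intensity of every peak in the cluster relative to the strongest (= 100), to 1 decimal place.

Antimony pattern (n=2): 0.32729841 : 0.48960318 : 0.18309841
Element Lt pattern (n=2): 0.25130169 : 0.49999662 : 0.24870169
Convolve the two distributions (both contribute in 2-u steps):
  M: 0.32729841×0.25130169 = 0.082251
  M+2: 0.32729841×0.49999662 + 0.48960318×0.25130169 = 0.286686
  M+4: 0.32729841×0.24870169 + 0.48960318×0.49999662 + 0.18309841×0.25130169 = 0.372213
  M+6: 0.48960318×0.24870169 + 0.18309841×0.49999662 = 0.213314
  M+8: 0.18309841×0.24870169 = 0.045537
Scale to base peak (0.372213) = 100: 22.1 : 77.0 : 100.0 : 57.3 : 12.2

22.1 : 77.0 : 100.0 : 57.3 : 12.2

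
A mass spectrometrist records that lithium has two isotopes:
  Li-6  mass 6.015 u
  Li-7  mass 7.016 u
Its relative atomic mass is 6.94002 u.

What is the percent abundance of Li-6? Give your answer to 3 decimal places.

7.590%

Let x be the fractional abundance of Li-6; then Li-7 has abundance 1 − x.
6.015·x + 7.016·(1 − x) = 6.94002
(6.015 − 7.016)·x = 6.94002 − 7.016
x = -0.07598 / -1.001 = 0.07590 → 7.590% Li-6, 92.410% Li-7.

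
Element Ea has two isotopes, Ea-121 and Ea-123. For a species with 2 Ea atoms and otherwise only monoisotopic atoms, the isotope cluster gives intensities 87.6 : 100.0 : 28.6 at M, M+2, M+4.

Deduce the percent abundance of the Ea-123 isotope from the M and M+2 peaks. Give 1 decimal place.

36.3%

Write p for the Ea-121 fraction. I(M+2)/I(M) = [C(2,1)·p^1·(1−p)] / p^2 = 2·(1−p)/p = 100.0/87.6 = 1.1416
(1−p)/p = 1.1416/2 = 0.5708  ⇒  p = 1/(1 + 0.5708) = 0.6366
Ea-121: 63.7%, Ea-123: 36.3%.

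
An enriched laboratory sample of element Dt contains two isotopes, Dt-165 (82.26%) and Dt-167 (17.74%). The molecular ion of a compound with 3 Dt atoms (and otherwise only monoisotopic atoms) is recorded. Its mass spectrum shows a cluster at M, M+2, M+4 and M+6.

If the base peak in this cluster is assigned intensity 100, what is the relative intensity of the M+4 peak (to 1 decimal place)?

Binomial terms of (0.8226 + 0.1774)^3: M 0.5566, M+2 0.3601, M+4 0.0777, M+6 0.0056 → M is the base peak.
P(M) = C(3,0) × 0.8226^3 × 0.1774^0 = 1 × 0.55662937 × 1.0000 = 0.556629 (base)
P(M+4) = C(3,2) × 0.8226^1 × 0.1774^2 = 3 × 0.8226 × 0.03147076 = 0.077664
Relative intensity = 0.077664 / 0.556629 × 100 = 14.0

14.0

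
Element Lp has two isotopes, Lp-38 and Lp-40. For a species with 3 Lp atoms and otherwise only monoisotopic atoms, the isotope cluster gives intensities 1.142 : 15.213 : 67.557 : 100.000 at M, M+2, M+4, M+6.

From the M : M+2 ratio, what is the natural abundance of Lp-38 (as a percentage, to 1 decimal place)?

18.4%

Let p = fractional abundance of Lp-38. I(M+2)/I(M) = [C(3,1)·p^2·(1−p)] / p^3 = 3·(1−p)/p = 15.213/1.142 = 13.3214
(1−p)/p = 13.3214/3 = 4.4405  ⇒  p = 1/(1 + 4.4405) = 0.1838
Lp-38: 18.4%, Lp-40: 81.6%.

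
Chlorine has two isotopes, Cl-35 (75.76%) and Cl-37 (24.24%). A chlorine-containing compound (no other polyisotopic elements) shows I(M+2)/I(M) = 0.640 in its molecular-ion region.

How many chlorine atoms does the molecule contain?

2

For n independent Cl atoms, I(M+2)/I(M) = n · (abundance Cl-37) / (abundance Cl-35) = n · 0.2424/0.7576.
n = 0.640 × 0.7576/0.2424 = 2.00 ≈ 2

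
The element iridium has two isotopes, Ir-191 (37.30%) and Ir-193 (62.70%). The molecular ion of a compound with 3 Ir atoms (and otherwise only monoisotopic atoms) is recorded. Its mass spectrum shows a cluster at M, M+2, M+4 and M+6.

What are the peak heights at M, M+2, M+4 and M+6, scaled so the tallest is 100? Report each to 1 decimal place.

Expanding (0.3730 + 0.6270)^3:
P(M) = 0.3730^3 = 0.051895
P(M+2) = 3 × 0.3730^2 × 0.6270^1 = 0.261702
P(M+4) = 3 × 0.3730^1 × 0.6270^2 = 0.439911
P(M+6) = 0.6270^3 = 0.246492
The M+4 peak is largest (0.439911); scaling to 100 gives 11.8 : 59.5 : 100.0 : 56.0.

11.8 : 59.5 : 100.0 : 56.0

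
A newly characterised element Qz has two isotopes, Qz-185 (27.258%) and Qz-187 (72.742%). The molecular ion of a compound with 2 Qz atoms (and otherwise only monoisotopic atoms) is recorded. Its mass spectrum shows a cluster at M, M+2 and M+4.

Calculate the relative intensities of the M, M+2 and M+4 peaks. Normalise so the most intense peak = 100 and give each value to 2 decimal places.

The 2 Qz atoms are independent, so intensities follow the terms of (0.27258 + 0.72742)^2.
P(M) = 0.27258^2 = 0.074300
P(M+2) = 2 × 0.27258^1 × 0.72742^1 = 0.396560
P(M+4) = 0.72742^2 = 0.529140
The M+4 peak is largest (0.529140); scaling to 100 gives 14.04 : 74.94 : 100.00.

14.04 : 74.94 : 100.00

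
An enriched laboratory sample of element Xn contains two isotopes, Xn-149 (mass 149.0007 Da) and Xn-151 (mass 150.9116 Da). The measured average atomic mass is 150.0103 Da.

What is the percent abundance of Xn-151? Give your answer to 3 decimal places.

Writing the weighted mean with unknown fraction x of Xn-149:
149.0007·x + 150.9116·(1 − x) = 150.0103
(149.0007 − 150.9116)·x = 150.0103 − 150.9116
x = -0.9013 / -1.9109 = 0.47166 → 47.166% Xn-149, 52.834% Xn-151.

52.834%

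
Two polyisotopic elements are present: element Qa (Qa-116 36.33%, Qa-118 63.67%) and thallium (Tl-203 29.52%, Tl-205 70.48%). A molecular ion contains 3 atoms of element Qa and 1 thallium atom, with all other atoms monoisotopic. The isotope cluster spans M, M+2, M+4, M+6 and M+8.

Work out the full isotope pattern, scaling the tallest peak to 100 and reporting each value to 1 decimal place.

Element Qa pattern (n=3): 0.04795084 : 0.25210816 : 0.44183117 : 0.25810983
Thallium pattern (n=1): 0.2952 : 0.7048
Convolve the two distributions (both contribute in 2-u steps):
  M: 0.04795084×0.2952 = 0.014155
  M+2: 0.04795084×0.7048 + 0.25210816×0.2952 = 0.108218
  M+4: 0.25210816×0.7048 + 0.44183117×0.2952 = 0.308114
  M+6: 0.44183117×0.7048 + 0.25810983×0.2952 = 0.387597
  M+8: 0.25810983×0.7048 = 0.181916
Scale to base peak (0.387597) = 100: 3.7 : 27.9 : 79.5 : 100.0 : 46.9

3.7 : 27.9 : 79.5 : 100.0 : 46.9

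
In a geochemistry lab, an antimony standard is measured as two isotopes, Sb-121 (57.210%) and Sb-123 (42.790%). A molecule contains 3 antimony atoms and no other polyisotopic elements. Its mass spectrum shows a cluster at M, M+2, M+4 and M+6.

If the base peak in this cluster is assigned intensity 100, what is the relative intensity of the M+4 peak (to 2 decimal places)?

74.79

Term probabilities: M 0.1872, M+2 0.4202, M+4 0.3143, M+6 0.0783. Base peak = M+2.
P(M+2) = C(3,1) × 0.57210^2 × 0.42790^1 = 3 × 0.32729841 × 0.4279 = 0.420153 (base)
P(M+4) = C(3,2) × 0.57210^1 × 0.42790^2 = 3 × 0.5721 × 0.18309841 = 0.314252
Relative intensity = 0.314252 / 0.420153 × 100 = 74.79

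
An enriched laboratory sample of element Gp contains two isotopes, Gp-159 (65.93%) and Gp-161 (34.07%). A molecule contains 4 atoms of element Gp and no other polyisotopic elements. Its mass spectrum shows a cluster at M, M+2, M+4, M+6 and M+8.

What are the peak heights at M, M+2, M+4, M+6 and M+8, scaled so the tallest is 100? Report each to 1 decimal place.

48.4 : 100.0 : 77.5 : 26.7 : 3.4

Expanding (0.6593 + 0.3407)^4:
P(M) = 0.6593^4 = 0.188944
P(M+2) = 4 × 0.6593^3 × 0.3407^1 = 0.390554
P(M+4) = 6 × 0.6593^2 × 0.3407^2 = 0.302734
P(M+6) = 4 × 0.6593^1 × 0.3407^3 = 0.104294
P(M+8) = 0.3407^4 = 0.013474
The M+2 peak is largest (0.390554); scaling to 100 gives 48.4 : 100.0 : 77.5 : 26.7 : 3.4.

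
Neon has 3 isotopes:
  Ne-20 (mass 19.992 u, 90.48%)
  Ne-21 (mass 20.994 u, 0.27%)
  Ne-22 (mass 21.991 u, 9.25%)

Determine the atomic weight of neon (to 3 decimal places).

20.180 u

Average mass = Σ (abundance × isotope mass) = 0.9048 × 19.992 + 0.0027 × 20.994 + 0.0925 × 21.991
= 18.0888 + 0.0567 + 2.0342 = 20.1797 u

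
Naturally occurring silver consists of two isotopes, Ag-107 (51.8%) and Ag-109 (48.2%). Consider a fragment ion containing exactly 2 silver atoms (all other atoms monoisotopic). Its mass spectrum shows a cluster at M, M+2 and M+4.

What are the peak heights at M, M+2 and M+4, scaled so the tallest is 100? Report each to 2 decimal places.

53.73 : 100.00 : 46.53

The 2 Ag atoms are independent, so intensities follow the terms of (0.518 + 0.482)^2.
P(M) = 0.518^2 = 0.268324
P(M+2) = 2 × 0.518^1 × 0.482^1 = 0.499352
P(M+4) = 0.482^2 = 0.232324
The M+2 peak is largest (0.499352); scaling to 100 gives 53.73 : 100.00 : 46.53.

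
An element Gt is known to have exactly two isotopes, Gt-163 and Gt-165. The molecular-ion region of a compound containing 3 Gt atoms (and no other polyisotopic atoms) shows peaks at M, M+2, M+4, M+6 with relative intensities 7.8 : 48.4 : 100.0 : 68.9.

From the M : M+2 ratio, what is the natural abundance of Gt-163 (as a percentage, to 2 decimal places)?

If p is the fraction of Gt that is Gt-163, then I(M+2)/I(M) = [C(3,1)·p^2·(1−p)] / p^3 = 3·(1−p)/p = 48.4/7.8 = 6.2051
(1−p)/p = 6.2051/3 = 2.0684  ⇒  p = 1/(1 + 2.0684) = 0.3259
Gt-163: 32.59%, Gt-165: 67.41%.

32.59%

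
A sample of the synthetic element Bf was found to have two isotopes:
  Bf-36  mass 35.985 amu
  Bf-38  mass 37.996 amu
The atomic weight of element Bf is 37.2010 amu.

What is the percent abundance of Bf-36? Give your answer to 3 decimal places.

39.533%

With x = fraction of Bf-36 (so Bf-38 is 1 − x):
35.985·x + 37.996·(1 − x) = 37.2010
(35.985 − 37.996)·x = 37.2010 − 37.996
x = -0.7950 / -2.011 = 0.39533 → 39.533% Bf-36, 60.467% Bf-38.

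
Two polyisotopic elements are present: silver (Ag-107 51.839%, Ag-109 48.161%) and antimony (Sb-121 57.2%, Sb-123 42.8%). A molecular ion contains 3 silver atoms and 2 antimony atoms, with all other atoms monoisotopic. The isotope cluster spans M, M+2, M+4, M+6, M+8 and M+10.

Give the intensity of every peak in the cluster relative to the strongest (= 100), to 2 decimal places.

13.66 : 58.52 : 100.00 : 85.21 : 36.20 : 6.13

Silver pattern (n=3): 0.13930601 : 0.38826655 : 0.36071887 : 0.11170857
Antimony pattern (n=2): 0.327184 : 0.489632 : 0.183184
Convolve the two distributions (both contribute in 2-u steps):
  M: 0.13930601×0.327184 = 0.045579
  M+2: 0.13930601×0.489632 + 0.38826655×0.327184 = 0.195243
  M+4: 0.13930601×0.183184 + 0.38826655×0.489632 + 0.36071887×0.327184 = 0.333648
  M+6: 0.38826655×0.183184 + 0.36071887×0.489632 + 0.11170857×0.327184 = 0.284293
  M+8: 0.36071887×0.183184 + 0.11170857×0.489632 = 0.120774
  M+10: 0.11170857×0.183184 = 0.020463
Scale to base peak (0.333648) = 100: 13.66 : 58.52 : 100.00 : 85.21 : 36.20 : 6.13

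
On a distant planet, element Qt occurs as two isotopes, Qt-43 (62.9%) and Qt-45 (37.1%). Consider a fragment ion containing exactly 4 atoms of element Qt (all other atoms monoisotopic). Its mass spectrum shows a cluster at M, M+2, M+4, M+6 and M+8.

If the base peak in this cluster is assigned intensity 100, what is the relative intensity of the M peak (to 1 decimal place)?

42.4

(0.629 + 0.371)^4 gives M 0.1565, M+2 0.3693, M+4 0.3267, M+6 0.1285, M+8 0.0189; the largest is M+2.
P(M+2) = C(4,1) × 0.629^3 × 0.371^1 = 4 × 0.24885819 × 0.3710 = 0.369306 (base)
P(M) = C(4,0) × 0.629^4 × 0.371^0 = 1 × 0.1565318 × 1.0000 = 0.156532
Relative intensity = 0.156532 / 0.369306 × 100 = 42.4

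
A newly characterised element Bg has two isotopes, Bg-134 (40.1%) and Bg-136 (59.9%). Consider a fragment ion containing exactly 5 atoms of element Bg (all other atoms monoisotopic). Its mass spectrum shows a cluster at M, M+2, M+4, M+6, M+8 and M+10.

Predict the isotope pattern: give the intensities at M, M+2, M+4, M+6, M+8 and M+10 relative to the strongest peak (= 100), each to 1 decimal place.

3.0 : 22.4 : 66.9 : 100.0 : 74.7 : 22.3

Expanding (0.401 + 0.599)^5:
P(M) = 0.401^5 = 0.010369
P(M+2) = 5 × 0.401^4 × 0.599^1 = 0.077442
P(M+4) = 10 × 0.401^3 × 0.599^2 = 0.231359
P(M+6) = 10 × 0.401^2 × 0.599^3 = 0.345596
P(M+8) = 5 × 0.401^1 × 0.599^4 = 0.258120
P(M+10) = 0.599^5 = 0.077114
The M+6 peak is largest (0.345596); scaling to 100 gives 3.0 : 22.4 : 66.9 : 100.0 : 74.7 : 22.3.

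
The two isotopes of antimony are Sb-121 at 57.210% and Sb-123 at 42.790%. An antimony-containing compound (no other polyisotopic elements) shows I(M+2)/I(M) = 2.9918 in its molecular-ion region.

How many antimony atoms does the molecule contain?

For n independent Sb atoms, I(M+2)/I(M) = n · (abundance Sb-123) / (abundance Sb-121) = n · 0.42790/0.57210.
n = 2.9918 × 0.57210/0.42790 = 4.00 ≈ 4

4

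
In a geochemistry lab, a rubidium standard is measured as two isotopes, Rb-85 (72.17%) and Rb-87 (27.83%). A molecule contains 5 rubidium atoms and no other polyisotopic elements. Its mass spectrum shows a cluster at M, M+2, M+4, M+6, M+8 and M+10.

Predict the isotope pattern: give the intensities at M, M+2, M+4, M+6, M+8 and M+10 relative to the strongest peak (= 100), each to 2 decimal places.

Expanding (0.7217 + 0.2783)^5:
P(M) = 0.7217^5 = 0.195787
P(M+2) = 5 × 0.7217^4 × 0.2783^1 = 0.377494
P(M+4) = 10 × 0.7217^3 × 0.2783^2 = 0.291136
P(M+6) = 10 × 0.7217^2 × 0.2783^3 = 0.112267
P(M+8) = 5 × 0.7217^1 × 0.2783^4 = 0.021646
P(M+10) = 0.2783^5 = 0.001669
The M+2 peak is largest (0.377494); scaling to 100 gives 51.86 : 100.00 : 77.12 : 29.74 : 5.73 : 0.44.

51.86 : 100.00 : 77.12 : 29.74 : 5.73 : 0.44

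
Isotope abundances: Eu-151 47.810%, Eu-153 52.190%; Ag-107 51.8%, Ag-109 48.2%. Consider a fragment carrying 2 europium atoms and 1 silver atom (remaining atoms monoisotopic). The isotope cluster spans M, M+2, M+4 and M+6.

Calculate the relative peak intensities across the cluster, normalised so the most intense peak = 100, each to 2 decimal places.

31.03 : 96.61 : 100.00 : 34.40

Europium pattern (n=2): 0.22857961 : 0.49904078 : 0.27237961
Silver pattern (n=1): 0.5180 : 0.4820
Convolve the two distributions (both contribute in 2-u steps):
  M: 0.22857961×0.5180 = 0.118404
  M+2: 0.22857961×0.4820 + 0.49904078×0.5180 = 0.368678
  M+4: 0.49904078×0.4820 + 0.27237961×0.5180 = 0.381630
  M+6: 0.27237961×0.4820 = 0.131287
Scale to base peak (0.381630) = 100: 31.03 : 96.61 : 100.00 : 34.40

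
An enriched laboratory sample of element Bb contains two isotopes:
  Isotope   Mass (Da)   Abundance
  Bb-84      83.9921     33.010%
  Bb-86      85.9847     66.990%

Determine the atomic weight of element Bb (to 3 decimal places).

85.327 Da

Average mass = Σ (abundance × isotope mass) = 0.33010 × 83.9921 + 0.66990 × 85.9847
= 27.72579 + 57.60115 = 85.32694 Da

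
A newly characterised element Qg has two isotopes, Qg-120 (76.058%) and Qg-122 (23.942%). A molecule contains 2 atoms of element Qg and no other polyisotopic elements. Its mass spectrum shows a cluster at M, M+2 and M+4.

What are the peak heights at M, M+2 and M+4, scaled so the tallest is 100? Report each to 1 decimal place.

Each Qg atom is independently Qg-120 (p = 0.76058) or Qg-122 (q = 0.23942); the cluster is the binomial expansion (p + q)^2.
P(M) = 0.76058^2 = 0.578482
P(M+2) = 2 × 0.76058^1 × 0.23942^1 = 0.364196
P(M+4) = 0.23942^2 = 0.057322
The M peak is largest (0.578482); scaling to 100 gives 100.0 : 63.0 : 9.9.

100.0 : 63.0 : 9.9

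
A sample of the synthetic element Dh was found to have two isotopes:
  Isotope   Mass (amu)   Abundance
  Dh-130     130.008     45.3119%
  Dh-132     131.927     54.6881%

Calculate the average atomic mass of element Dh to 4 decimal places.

Average mass = Σ (abundance × isotope mass) = 0.453119 × 130.008 + 0.546881 × 131.927
= 58.90909 + 72.14837 = 131.05746 amu

131.0575 amu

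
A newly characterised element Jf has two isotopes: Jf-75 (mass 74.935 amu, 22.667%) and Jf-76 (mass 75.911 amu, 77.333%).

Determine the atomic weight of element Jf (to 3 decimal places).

75.690 amu

Average mass = Σ (abundance × isotope mass) = 0.22667 × 74.935 + 0.77333 × 75.911
= 16.9855 + 58.7043 = 75.6898 amu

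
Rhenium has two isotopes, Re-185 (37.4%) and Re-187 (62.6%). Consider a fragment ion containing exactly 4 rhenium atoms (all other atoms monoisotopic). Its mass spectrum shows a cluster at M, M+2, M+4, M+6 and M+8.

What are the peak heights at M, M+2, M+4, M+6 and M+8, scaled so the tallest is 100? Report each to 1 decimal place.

5.3 : 35.7 : 89.6 : 100.0 : 41.8

Each Re atom is independently Re-185 (p = 0.374) or Re-187 (q = 0.626); the cluster is the binomial expansion (p + q)^4.
P(M) = 0.374^4 = 0.019565
P(M+2) = 4 × 0.374^3 × 0.626^1 = 0.130993
P(M+4) = 6 × 0.374^2 × 0.626^2 = 0.328884
P(M+6) = 4 × 0.374^1 × 0.626^3 = 0.366990
P(M+8) = 0.626^4 = 0.153567
The M+6 peak is largest (0.366990); scaling to 100 gives 5.3 : 35.7 : 89.6 : 100.0 : 41.8.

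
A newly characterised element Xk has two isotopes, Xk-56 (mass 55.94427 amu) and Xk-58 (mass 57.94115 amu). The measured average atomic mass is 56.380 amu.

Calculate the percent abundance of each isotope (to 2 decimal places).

Xk-56: 78.18%, Xk-58: 21.82%

Let x be the fractional abundance of Xk-56; then Xk-58 has abundance 1 − x.
55.94427·x + 57.94115·(1 − x) = 56.380
(55.94427 − 57.94115)·x = 56.380 − 57.94115
x = -1.56115 / -1.99688 = 0.78179 → 78.18% Xk-56, 21.82% Xk-58.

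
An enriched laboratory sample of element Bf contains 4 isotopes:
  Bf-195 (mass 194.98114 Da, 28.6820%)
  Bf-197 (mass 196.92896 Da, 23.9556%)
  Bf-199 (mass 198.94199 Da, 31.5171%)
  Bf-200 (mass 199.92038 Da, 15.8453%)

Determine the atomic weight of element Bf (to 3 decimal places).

197.479 Da

The abundance-weighted mean is 0.286820 × 194.98114 + 0.239556 × 196.92896 + 0.315171 × 198.94199 + 0.158453 × 199.92038
= 55.924491 + 47.175514 + 62.700746 + 31.677984 = 197.478735 Da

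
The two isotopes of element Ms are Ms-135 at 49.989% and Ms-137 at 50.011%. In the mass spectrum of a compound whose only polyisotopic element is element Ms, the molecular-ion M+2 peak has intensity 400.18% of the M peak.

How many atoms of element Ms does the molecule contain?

The M+2/M ratio from n Ms atoms is n · q/p = n · 0.50011/0.49989.
n = 4.0018 × 0.49989/0.50011 = 4.00 ≈ 4

4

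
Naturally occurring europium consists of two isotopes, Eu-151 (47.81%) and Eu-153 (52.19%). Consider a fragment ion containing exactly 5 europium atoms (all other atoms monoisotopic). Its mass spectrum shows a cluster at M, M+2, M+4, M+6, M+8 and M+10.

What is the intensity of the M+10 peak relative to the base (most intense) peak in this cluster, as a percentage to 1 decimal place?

11.9%

Binomial terms of (0.4781 + 0.5219)^5: M 0.0250, M+2 0.1363, M+4 0.2977, M+6 0.3249, M+8 0.1774, M+10 0.0387 → M+6 is the base peak.
P(M+6) = C(5,3) × 0.4781^2 × 0.5219^3 = 10 × 0.22857961 × 0.14215492 = 0.324937 (base)
P(M+10) = C(5,5) × 0.4781^0 × 0.5219^5 = 1 × 1.0000 × 0.0387201 = 0.038720
Relative intensity = 0.038720 / 0.324937 × 100 = 11.9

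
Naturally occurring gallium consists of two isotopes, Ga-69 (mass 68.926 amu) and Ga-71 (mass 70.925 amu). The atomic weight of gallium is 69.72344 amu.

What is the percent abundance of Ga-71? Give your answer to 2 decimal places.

Let x be the fractional abundance of Ga-69; then Ga-71 has abundance 1 − x.
68.926·x + 70.925·(1 − x) = 69.72344
(68.926 − 70.925)·x = 69.72344 − 70.925
x = -1.20156 / -1.999 = 0.60108 → 60.11% Ga-69, 39.89% Ga-71.

39.89%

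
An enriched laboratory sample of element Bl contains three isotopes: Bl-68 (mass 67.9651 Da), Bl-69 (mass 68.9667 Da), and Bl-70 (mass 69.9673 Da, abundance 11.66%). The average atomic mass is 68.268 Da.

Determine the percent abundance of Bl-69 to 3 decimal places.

Let x and y be the fractions of Bl-68 and Bl-69. Then x + y = 1 − 0.1166 = 0.8834 and 67.9651x + 68.9667y = 68.268 − 0.1166×69.9673 = 60.10981282.
Substituting: 67.9651x + 68.9667(0.8834 − x) = 60.10981282
(67.9651 − 68.9667)x = -0.81536996  ⇒  x = 0.81407, y = 0.06933
Bl-68: 81.407%, Bl-69: 6.933%.

6.933%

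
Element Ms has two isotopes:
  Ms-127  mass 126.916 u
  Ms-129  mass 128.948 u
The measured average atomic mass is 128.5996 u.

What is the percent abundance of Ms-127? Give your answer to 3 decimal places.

Let x be the fractional abundance of Ms-127; then Ms-129 has abundance 1 − x.
126.916·x + 128.948·(1 − x) = 128.5996
(126.916 − 128.948)·x = 128.5996 − 128.948
x = -0.3484 / -2.032 = 0.17146 → 17.146% Ms-127, 82.854% Ms-129.

17.146%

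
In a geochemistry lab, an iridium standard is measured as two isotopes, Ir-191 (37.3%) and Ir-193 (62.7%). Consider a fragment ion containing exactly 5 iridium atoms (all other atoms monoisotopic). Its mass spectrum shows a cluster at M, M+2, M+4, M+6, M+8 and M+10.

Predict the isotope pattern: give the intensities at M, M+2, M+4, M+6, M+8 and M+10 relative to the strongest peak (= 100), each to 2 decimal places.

Each Ir atom is independently Ir-191 (p = 0.373) or Ir-193 (q = 0.627); the cluster is the binomial expansion (p + q)^5.
P(M) = 0.373^5 = 0.007220
P(M+2) = 5 × 0.373^4 × 0.627^1 = 0.060684
P(M+4) = 10 × 0.373^3 × 0.627^2 = 0.204015
P(M+6) = 10 × 0.373^2 × 0.627^3 = 0.342942
P(M+8) = 5 × 0.373^1 × 0.627^4 = 0.288237
P(M+10) = 0.627^5 = 0.096903
The M+6 peak is largest (0.342942); scaling to 100 gives 2.11 : 17.70 : 59.49 : 100.00 : 84.05 : 28.26.

2.11 : 17.70 : 59.49 : 100.00 : 84.05 : 28.26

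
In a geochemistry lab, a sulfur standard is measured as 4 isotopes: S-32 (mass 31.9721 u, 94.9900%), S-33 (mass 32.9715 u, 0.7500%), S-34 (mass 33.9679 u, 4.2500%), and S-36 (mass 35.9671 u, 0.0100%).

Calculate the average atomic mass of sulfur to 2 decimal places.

32.06 u

The abundance-weighted mean is 0.949900 × 31.9721 + 0.007500 × 32.9715 + 0.042500 × 33.9679 + 0.000100 × 35.9671
= 30.37030 + 0.24729 + 1.44364 + 0.00360 = 32.06483 u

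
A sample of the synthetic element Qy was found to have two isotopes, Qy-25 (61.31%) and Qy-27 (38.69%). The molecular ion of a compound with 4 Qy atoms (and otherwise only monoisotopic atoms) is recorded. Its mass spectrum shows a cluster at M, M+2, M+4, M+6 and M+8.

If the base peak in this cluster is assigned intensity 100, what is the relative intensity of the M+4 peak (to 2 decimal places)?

Term probabilities: M 0.1413, M+2 0.3567, M+4 0.3376, M+6 0.1420, M+8 0.0224. Base peak = M+2.
P(M+2) = C(4,1) × 0.6131^3 × 0.3869^1 = 4 × 0.23045915 × 0.3869 = 0.356659 (base)
P(M+4) = C(4,2) × 0.6131^2 × 0.3869^2 = 6 × 0.37589161 × 0.14969161 = 0.337607
Relative intensity = 0.337607 / 0.356659 × 100 = 94.66

94.66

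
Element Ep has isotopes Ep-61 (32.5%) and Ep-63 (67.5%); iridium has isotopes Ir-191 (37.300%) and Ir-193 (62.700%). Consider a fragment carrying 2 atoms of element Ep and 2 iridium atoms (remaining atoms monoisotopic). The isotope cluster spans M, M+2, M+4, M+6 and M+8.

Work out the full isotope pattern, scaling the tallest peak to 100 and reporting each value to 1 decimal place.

3.8 : 28.6 : 80.4 : 100.0 : 46.5

Element Ep pattern (n=2): 0.105625 : 0.43875 : 0.455625
Iridium pattern (n=2): 0.139129 : 0.467742 : 0.393129
Convolve the two distributions (both contribute in 2-u steps):
  M: 0.105625×0.139129 = 0.014696
  M+2: 0.105625×0.467742 + 0.43875×0.139129 = 0.110448
  M+4: 0.105625×0.393129 + 0.43875×0.467742 + 0.455625×0.139129 = 0.310137
  M+6: 0.43875×0.393129 + 0.455625×0.467742 = 0.385600
  M+8: 0.455625×0.393129 = 0.179119
Scale to base peak (0.385600) = 100: 3.8 : 28.6 : 80.4 : 100.0 : 46.5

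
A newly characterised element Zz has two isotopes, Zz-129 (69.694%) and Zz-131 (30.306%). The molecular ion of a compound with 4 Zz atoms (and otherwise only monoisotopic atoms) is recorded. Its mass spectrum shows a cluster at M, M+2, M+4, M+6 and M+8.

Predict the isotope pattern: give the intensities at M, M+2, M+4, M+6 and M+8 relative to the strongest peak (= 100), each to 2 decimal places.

57.49 : 100.00 : 65.23 : 18.91 : 2.06

The 4 Zz atoms are independent, so intensities follow the terms of (0.69694 + 0.30306)^4.
P(M) = 0.69694^4 = 0.235929
P(M+2) = 4 × 0.69694^3 × 0.30306^1 = 0.410369
P(M+4) = 6 × 0.69694^2 × 0.30306^2 = 0.267670
P(M+6) = 4 × 0.69694^1 × 0.30306^3 = 0.077596
P(M+8) = 0.30306^4 = 0.008436
The M+2 peak is largest (0.410369); scaling to 100 gives 57.49 : 100.00 : 65.23 : 18.91 : 2.06.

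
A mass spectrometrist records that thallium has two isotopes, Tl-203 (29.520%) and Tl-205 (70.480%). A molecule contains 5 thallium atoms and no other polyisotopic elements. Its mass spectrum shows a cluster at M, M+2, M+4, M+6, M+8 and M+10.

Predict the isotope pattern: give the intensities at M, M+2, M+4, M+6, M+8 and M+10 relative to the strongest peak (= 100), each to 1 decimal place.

Each Tl atom is independently Tl-203 (p = 0.29520) or Tl-205 (q = 0.70480); the cluster is the binomial expansion (p + q)^5.
P(M) = 0.29520^5 = 0.002242
P(M+2) = 5 × 0.29520^4 × 0.70480^1 = 0.026761
P(M+4) = 10 × 0.29520^3 × 0.70480^2 = 0.127785
P(M+6) = 10 × 0.29520^2 × 0.70480^3 = 0.305092
P(M+8) = 5 × 0.29520^1 × 0.70480^4 = 0.364208
P(M+10) = 0.70480^5 = 0.173912
The M+8 peak is largest (0.364208); scaling to 100 gives 0.6 : 7.3 : 35.1 : 83.8 : 100.0 : 47.8.

0.6 : 7.3 : 35.1 : 83.8 : 100.0 : 47.8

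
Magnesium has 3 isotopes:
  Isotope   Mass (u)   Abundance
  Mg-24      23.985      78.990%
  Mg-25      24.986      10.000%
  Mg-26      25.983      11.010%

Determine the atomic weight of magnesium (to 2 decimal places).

Average mass = Σ (abundance × isotope mass) = 0.78990 × 23.985 + 0.10000 × 24.986 + 0.11010 × 25.983
= 18.9458 + 2.4986 + 2.8607 = 24.3051 u

24.31 u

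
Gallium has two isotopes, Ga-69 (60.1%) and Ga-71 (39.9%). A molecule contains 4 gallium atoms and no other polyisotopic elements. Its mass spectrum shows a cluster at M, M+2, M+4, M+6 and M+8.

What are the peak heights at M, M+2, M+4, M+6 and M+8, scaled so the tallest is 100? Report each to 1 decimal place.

37.7 : 100.0 : 99.6 : 44.1 : 7.3

Each Ga atom is independently Ga-69 (p = 0.601) or Ga-71 (q = 0.399); the cluster is the binomial expansion (p + q)^4.
P(M) = 0.601^4 = 0.130466
P(M+2) = 4 × 0.601^3 × 0.399^1 = 0.346463
P(M+4) = 6 × 0.601^2 × 0.399^2 = 0.345021
P(M+6) = 4 × 0.601^1 × 0.399^3 = 0.152705
P(M+8) = 0.399^4 = 0.025345
The M+2 peak is largest (0.346463); scaling to 100 gives 37.7 : 100.0 : 99.6 : 44.1 : 7.3.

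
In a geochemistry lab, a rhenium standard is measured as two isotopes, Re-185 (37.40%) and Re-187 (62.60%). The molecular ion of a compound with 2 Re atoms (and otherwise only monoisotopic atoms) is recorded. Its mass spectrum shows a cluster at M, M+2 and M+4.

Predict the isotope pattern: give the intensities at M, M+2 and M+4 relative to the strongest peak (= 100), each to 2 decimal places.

29.87 : 100.00 : 83.69

Each Re atom is independently Re-185 (p = 0.3740) or Re-187 (q = 0.6260); the cluster is the binomial expansion (p + q)^2.
P(M) = 0.3740^2 = 0.139876
P(M+2) = 2 × 0.3740^1 × 0.6260^1 = 0.468248
P(M+4) = 0.6260^2 = 0.391876
The M+2 peak is largest (0.468248); scaling to 100 gives 29.87 : 100.00 : 83.69.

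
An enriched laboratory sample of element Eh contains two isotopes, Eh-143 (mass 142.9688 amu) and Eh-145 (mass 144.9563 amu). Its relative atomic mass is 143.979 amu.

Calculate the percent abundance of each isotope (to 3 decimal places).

Writing the weighted mean with unknown fraction x of Eh-143:
142.9688·x + 144.9563·(1 − x) = 143.979
(142.9688 − 144.9563)·x = 143.979 − 144.9563
x = -0.9773 / -1.9875 = 0.49172 → 49.172% Eh-143, 50.828% Eh-145.

Eh-143: 49.172%, Eh-145: 50.828%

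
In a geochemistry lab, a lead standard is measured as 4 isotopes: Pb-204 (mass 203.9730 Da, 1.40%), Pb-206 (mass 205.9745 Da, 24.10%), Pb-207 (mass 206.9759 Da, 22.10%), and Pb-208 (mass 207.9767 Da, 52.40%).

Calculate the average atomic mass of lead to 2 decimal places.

Weight each isotope mass by its fractional abundance: 0.0140 × 203.9730 + 0.2410 × 205.9745 + 0.2210 × 206.9759 + 0.5240 × 207.9767
= 2.85562 + 49.63985 + 45.74167 + 108.97979 = 207.21693 Da

207.22 Da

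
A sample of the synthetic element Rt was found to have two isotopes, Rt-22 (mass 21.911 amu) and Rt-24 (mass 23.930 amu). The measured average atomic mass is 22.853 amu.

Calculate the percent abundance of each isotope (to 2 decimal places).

With x = fraction of Rt-22 (so Rt-24 is 1 − x):
21.911·x + 23.930·(1 − x) = 22.853
(21.911 − 23.930)·x = 22.853 − 23.930
x = -1.077 / -2.019 = 0.53343 → 53.34% Rt-22, 46.66% Rt-24.

Rt-22: 53.34%, Rt-24: 46.66%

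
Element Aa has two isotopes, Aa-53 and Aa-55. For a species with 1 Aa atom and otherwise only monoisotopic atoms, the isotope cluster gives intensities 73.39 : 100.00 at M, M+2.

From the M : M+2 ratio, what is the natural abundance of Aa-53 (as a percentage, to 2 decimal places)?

Write p for the Aa-53 fraction. I(M+2)/I(M) = [C(1,1)·p^0·(1−p)] / p^1 = 1·(1−p)/p = 100.00/73.39 = 1.3626
(1−p)/p = 1.3626/1 = 1.3626  ⇒  p = 1/(1 + 1.3626) = 0.4233
Aa-53: 42.33%, Aa-55: 57.67%.

42.33%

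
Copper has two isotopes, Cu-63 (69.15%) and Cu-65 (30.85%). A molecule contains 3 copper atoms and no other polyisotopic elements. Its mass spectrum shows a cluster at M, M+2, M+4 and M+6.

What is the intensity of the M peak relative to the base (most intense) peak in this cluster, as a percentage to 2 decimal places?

Binomial terms of (0.6915 + 0.3085)^3: M 0.3307, M+2 0.4425, M+4 0.1974, M+6 0.0294 → M+2 is the base peak.
P(M+2) = C(3,1) × 0.6915^2 × 0.3085^1 = 3 × 0.47817225 × 0.3085 = 0.442548 (base)
P(M) = C(3,0) × 0.6915^3 × 0.3085^0 = 1 × 0.33065611 × 1.0000 = 0.330656
Relative intensity = 0.330656 / 0.442548 × 100 = 74.72

74.72%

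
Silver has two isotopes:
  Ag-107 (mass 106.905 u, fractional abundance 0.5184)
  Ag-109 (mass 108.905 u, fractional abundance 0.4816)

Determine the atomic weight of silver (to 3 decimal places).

Ar = Σ fᵢ·mᵢ = 0.5184 × 106.905 + 0.4816 × 108.905
= 55.4196 + 52.4486 = 107.8682 u

107.868 u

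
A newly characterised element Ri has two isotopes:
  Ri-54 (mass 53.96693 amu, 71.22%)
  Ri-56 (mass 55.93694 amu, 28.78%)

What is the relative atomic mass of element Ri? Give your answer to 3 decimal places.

54.534 amu

Weight each isotope mass by its fractional abundance: 0.7122 × 53.96693 + 0.2878 × 55.93694
= 38.435248 + 16.098651 = 54.533899 amu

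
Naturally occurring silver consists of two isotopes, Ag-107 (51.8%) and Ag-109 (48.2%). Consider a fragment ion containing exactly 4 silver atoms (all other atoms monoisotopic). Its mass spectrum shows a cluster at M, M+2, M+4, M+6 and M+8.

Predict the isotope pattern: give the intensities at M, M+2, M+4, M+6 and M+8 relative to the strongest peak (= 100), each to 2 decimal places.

19.25 : 71.65 : 100.00 : 62.03 : 14.43

The 4 Ag atoms are independent, so intensities follow the terms of (0.518 + 0.482)^4.
P(M) = 0.518^4 = 0.071998
P(M+2) = 4 × 0.518^3 × 0.482^1 = 0.267976
P(M+4) = 6 × 0.518^2 × 0.482^2 = 0.374029
P(M+6) = 4 × 0.518^1 × 0.482^3 = 0.232023
P(M+8) = 0.482^4 = 0.053974
The M+4 peak is largest (0.374029); scaling to 100 gives 19.25 : 71.65 : 100.00 : 62.03 : 14.43.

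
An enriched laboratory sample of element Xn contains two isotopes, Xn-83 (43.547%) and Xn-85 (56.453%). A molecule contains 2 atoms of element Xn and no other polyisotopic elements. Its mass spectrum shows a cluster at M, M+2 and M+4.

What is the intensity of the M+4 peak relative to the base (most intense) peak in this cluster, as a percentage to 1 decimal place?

(0.43547 + 0.56453)^2 gives M 0.1896, M+2 0.4917, M+4 0.3187; the largest is M+2.
P(M+2) = C(2,1) × 0.43547^1 × 0.56453^1 = 2 × 0.43547 × 0.56453 = 0.491672 (base)
P(M+4) = C(2,2) × 0.43547^0 × 0.56453^2 = 1 × 1.0000 × 0.31869412 = 0.318694
Relative intensity = 0.318694 / 0.491672 × 100 = 64.8

64.8%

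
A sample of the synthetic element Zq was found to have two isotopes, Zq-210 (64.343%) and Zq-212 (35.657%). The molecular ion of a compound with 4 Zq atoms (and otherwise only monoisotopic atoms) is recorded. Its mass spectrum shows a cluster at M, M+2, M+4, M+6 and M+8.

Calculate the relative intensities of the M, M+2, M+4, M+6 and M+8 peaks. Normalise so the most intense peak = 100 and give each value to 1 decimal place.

45.1 : 100.0 : 83.1 : 30.7 : 4.3

Each Zq atom is independently Zq-210 (p = 0.64343) or Zq-212 (q = 0.35657); the cluster is the binomial expansion (p + q)^4.
P(M) = 0.64343^4 = 0.171398
P(M+2) = 4 × 0.64343^3 × 0.35657^1 = 0.379934
P(M+4) = 6 × 0.64343^2 × 0.35657^2 = 0.315823
P(M+6) = 4 × 0.64343^1 × 0.35657^3 = 0.116680
P(M+8) = 0.35657^4 = 0.016165
The M+2 peak is largest (0.379934); scaling to 100 gives 45.1 : 100.0 : 83.1 : 30.7 : 4.3.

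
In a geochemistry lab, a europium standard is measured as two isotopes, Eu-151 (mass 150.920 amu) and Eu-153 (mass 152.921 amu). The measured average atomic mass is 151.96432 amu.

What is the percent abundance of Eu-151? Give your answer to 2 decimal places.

47.81%

With x = fraction of Eu-151 (so Eu-153 is 1 − x):
150.920·x + 152.921·(1 − x) = 151.96432
(150.920 − 152.921)·x = 151.96432 − 152.921
x = -0.95668 / -2.001 = 0.47810 → 47.81% Eu-151, 52.19% Eu-153.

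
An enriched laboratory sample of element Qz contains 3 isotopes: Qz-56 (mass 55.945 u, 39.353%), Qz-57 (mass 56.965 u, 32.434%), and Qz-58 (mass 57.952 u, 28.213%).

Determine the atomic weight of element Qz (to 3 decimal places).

Average mass = Σ (abundance × isotope mass) = 0.39353 × 55.945 + 0.32434 × 56.965 + 0.28213 × 57.952
= 22.0160 + 18.4760 + 16.3500 = 56.8420 u

56.842 u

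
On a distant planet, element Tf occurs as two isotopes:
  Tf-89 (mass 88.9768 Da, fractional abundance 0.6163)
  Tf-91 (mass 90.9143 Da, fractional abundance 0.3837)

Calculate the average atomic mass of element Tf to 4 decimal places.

Average mass = Σ (abundance × isotope mass) = 0.6163 × 88.9768 + 0.3837 × 90.9143
= 54.83640 + 34.88382 = 89.72022 Da

89.7202 Da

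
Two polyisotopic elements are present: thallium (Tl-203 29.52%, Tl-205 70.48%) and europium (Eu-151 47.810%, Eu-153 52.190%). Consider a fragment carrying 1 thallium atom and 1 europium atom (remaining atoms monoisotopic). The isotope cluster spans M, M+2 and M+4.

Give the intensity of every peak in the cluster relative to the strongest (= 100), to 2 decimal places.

28.74 : 100.00 : 74.91

Thallium pattern (n=1): 0.2952 : 0.7048
Europium pattern (n=1): 0.4781 : 0.5219
Convolve the two distributions (both contribute in 2-u steps):
  M: 0.2952×0.4781 = 0.141135
  M+2: 0.2952×0.5219 + 0.7048×0.4781 = 0.491030
  M+4: 0.7048×0.5219 = 0.367835
Scale to base peak (0.491030) = 100: 28.74 : 100.00 : 74.91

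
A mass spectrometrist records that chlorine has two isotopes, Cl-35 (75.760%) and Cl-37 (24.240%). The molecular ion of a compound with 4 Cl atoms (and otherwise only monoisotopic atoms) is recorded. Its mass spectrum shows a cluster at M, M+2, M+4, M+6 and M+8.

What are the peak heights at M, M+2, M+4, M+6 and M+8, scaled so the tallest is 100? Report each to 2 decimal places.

78.14 : 100.00 : 47.99 : 10.24 : 0.82

Expanding (0.75760 + 0.24240)^4:
P(M) = 0.75760^4 = 0.329428
P(M+2) = 4 × 0.75760^3 × 0.24240^1 = 0.421612
P(M+4) = 6 × 0.75760^2 × 0.24240^2 = 0.202347
P(M+6) = 4 × 0.75760^1 × 0.24240^3 = 0.043162
P(M+8) = 0.24240^4 = 0.003452
The M+2 peak is largest (0.421612); scaling to 100 gives 78.14 : 100.00 : 47.99 : 10.24 : 0.82.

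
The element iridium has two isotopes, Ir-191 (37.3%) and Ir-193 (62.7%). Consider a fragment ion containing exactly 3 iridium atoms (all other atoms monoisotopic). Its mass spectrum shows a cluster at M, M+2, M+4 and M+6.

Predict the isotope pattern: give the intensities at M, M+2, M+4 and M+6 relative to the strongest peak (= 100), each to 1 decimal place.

The 3 Ir atoms are independent, so intensities follow the terms of (0.373 + 0.627)^3.
P(M) = 0.373^3 = 0.051895
P(M+2) = 3 × 0.373^2 × 0.627^1 = 0.261702
P(M+4) = 3 × 0.373^1 × 0.627^2 = 0.439911
P(M+6) = 0.627^3 = 0.246492
The M+4 peak is largest (0.439911); scaling to 100 gives 11.8 : 59.5 : 100.0 : 56.0.

11.8 : 59.5 : 100.0 : 56.0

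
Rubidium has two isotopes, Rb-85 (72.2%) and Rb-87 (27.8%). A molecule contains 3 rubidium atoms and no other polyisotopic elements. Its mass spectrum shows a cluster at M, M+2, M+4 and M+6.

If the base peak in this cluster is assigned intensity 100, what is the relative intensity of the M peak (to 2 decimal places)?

86.57

Binomial terms of (0.722 + 0.278)^3: M 0.3764, M+2 0.4348, M+4 0.1674, M+6 0.0215 → M+2 is the base peak.
P(M+2) = C(3,1) × 0.722^2 × 0.278^1 = 3 × 0.521284 × 0.2780 = 0.434751 (base)
P(M) = C(3,0) × 0.722^3 × 0.278^0 = 1 × 0.37636705 × 1.0000 = 0.376367
Relative intensity = 0.376367 / 0.434751 × 100 = 86.57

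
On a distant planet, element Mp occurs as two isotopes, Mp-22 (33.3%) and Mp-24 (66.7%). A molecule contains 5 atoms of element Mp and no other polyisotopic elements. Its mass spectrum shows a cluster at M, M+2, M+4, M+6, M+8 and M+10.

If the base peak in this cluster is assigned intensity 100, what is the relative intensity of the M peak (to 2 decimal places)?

1.24

Binomial terms of (0.333 + 0.667)^5: M 0.0041, M+2 0.0410, M+4 0.1643, M+6 0.3291, M+8 0.3295, M+10 0.1320 → M+8 is the base peak.
P(M+8) = C(5,4) × 0.333^1 × 0.667^4 = 5 × 0.3330 × 0.19792622 = 0.329547 (base)
P(M) = C(5,0) × 0.333^5 × 0.667^0 = 1 × 0.00409469 × 1.0000 = 0.004095
Relative intensity = 0.004095 / 0.329547 × 100 = 1.24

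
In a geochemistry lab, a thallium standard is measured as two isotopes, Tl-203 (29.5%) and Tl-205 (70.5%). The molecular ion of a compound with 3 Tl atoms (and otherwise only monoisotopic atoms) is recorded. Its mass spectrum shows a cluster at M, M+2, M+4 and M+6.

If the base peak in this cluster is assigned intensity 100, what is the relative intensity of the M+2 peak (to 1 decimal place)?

Binomial terms of (0.295 + 0.705)^3: M 0.0257, M+2 0.1841, M+4 0.4399, M+6 0.3504 → M+4 is the base peak.
P(M+4) = C(3,2) × 0.295^1 × 0.705^2 = 3 × 0.2950 × 0.497025 = 0.439867 (base)
P(M+2) = C(3,1) × 0.295^2 × 0.705^1 = 3 × 0.087025 × 0.7050 = 0.184058
Relative intensity = 0.184058 / 0.439867 × 100 = 41.8

41.8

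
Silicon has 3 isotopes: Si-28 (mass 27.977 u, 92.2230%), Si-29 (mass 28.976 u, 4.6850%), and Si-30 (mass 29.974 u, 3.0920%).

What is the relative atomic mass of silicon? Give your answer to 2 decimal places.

Ar = Σ fᵢ·mᵢ = 0.922230 × 27.977 + 0.046850 × 28.976 + 0.030920 × 29.974
= 25.8012 + 1.3575 + 0.9268 = 28.0855 u

28.09 u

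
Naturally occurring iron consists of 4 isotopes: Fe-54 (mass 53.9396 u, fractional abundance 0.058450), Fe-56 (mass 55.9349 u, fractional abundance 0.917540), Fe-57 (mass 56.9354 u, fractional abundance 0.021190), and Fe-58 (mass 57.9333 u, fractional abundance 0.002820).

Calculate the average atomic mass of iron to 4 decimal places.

The abundance-weighted mean is 0.058450 × 53.9396 + 0.917540 × 55.9349 + 0.021190 × 56.9354 + 0.002820 × 57.9333
= 3.15277 + 51.32251 + 1.20646 + 0.16337 = 55.84511 u

55.8451 u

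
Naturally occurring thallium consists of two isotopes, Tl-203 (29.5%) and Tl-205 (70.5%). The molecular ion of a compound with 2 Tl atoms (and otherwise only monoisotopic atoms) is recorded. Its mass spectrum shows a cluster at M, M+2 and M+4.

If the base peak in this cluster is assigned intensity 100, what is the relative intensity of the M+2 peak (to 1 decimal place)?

83.7

(0.295 + 0.705)^2 gives M 0.0870, M+2 0.4160, M+4 0.4970; the largest is M+4.
P(M+4) = C(2,2) × 0.295^0 × 0.705^2 = 1 × 1.0000 × 0.497025 = 0.497025 (base)
P(M+2) = C(2,1) × 0.295^1 × 0.705^1 = 2 × 0.2950 × 0.7050 = 0.415950
Relative intensity = 0.415950 / 0.497025 × 100 = 83.7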